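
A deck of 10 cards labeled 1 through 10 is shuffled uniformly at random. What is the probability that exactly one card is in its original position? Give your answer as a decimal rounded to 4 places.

0.3679

Choose which one is fixed: C(10,1) = 10 ways.
The remaining 9 must have no fixed point: D(9) = 133496.
P = 10·133496/3628800 = 16687/45360 ≈ 0.3679.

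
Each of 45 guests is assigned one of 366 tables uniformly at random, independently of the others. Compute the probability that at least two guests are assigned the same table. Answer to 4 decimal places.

0.9405

It's easier to compute the probability that all 45 are distinct.
P(all distinct) = 366/366 · 365/366 · ··· · 322/366 ≈ 0.0595.
So the probability of at least one match is 1 − 0.0595 = 0.9405.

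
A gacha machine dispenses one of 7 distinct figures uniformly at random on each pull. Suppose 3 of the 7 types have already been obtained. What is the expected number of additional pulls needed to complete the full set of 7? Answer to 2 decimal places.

Starting from 3 distinct types, each trial gives a new one with probability (7−i)/7 when i types are held, so the wait for the next new type is 7/(7−i).
E = 7/4 + 7/3 + 7/2 + 7/1 = 175/12 ≈ 14.58.

14.58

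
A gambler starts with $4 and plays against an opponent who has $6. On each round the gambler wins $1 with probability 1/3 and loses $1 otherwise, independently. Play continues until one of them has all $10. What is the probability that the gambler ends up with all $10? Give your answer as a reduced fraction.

5/341

Let r = q/p = (2/3)/(1/3) = 2. The recurrence P(i) = p·P(i+1) + q·P(i−1) with P(0)=0, P(10)=1 gives P(i) = (1 − r^i)/(1 − r^10).
P(4) = (1 − (2)^4) / (1 − (2)^10) = 5/341.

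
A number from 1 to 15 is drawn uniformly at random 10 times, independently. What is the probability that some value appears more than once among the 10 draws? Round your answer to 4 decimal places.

P(all 10 different) = 15/15 · 14/15 · ··· · 6/15 ≈ 0.0189.
P(at least two equal) = 1 − 0.0189 = 0.9811.

0.9811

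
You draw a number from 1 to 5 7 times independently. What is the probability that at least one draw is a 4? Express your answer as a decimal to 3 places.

0.790

P(no draw is a 4) = (4/5)^7 ≈ 0.210.
P(at least one) = 1 − 0.210 = 0.790.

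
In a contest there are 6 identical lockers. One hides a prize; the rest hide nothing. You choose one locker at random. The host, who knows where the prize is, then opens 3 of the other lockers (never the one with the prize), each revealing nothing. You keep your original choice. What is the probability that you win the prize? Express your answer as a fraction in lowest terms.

1/6

The host can always open 3 empty lockers regardless of your choice, so the reveals give no information about your original locker.
P(win by staying) = 1/6.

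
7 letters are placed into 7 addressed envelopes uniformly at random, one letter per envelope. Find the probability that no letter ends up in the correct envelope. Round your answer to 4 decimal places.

This is the derangement probability: permutations of 7 with no fixed point.
D(7) = 7! · (1 − 1/1! + 1/2! − ··· + (−1)^7/7!) = 1854.
P = 1854/5040 = 103/280 ≈ 0.3679.

0.3679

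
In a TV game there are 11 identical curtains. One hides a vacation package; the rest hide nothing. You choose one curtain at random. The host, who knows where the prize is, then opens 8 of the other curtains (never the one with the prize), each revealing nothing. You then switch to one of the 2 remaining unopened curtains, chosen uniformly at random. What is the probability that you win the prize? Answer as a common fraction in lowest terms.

Your original curtain holds the prize with probability 1/11, so the other 10 collectively hold it with probability 10/11.
The host can always find 8 empty curtains to open, so the reveals don't change that 10/11; it is now spread over the 2 remaining unopened curtains.
P(win by switching) = (10/11) · (1/2) = 5/11.

5/11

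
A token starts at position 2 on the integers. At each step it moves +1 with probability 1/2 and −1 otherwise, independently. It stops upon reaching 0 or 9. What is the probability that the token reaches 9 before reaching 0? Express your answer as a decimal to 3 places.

0.222

With a fair step, P(i) = ½P(i−1) + ½P(i+1) with P(0)=0, P(9)=1 has the linear solution P(i) = i/9.
P(2) = 2/9 ≈ 0.222.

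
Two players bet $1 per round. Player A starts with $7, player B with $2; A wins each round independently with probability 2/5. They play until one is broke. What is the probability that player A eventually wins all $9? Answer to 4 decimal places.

Let r = q/p = (3/5)/(2/5) = 3/2. The recurrence P(i) = p·P(i+1) + q·P(i−1) with P(0)=0, P(9)=1 gives P(i) = (1 − r^i)/(1 − r^9).
P(7) = (1 − (3/2)^7) / (1 − (3/2)^9) = 8236/19171 ≈ 0.4296.

0.4296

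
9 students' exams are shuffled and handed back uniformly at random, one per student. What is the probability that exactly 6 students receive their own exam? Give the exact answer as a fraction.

1/2160

Choose which 6 of the 9 are fixed: C(9,6) = 84 ways.
The remaining 3 must have no fixed point: D(3) = 2.
P = 84·2/362880 = 1/2160.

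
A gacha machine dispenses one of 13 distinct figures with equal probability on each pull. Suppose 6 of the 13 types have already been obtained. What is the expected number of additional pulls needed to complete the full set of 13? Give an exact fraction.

Starting from 6 distinct types, each trial gives a new one with probability (13−i)/13 when i types are held, so the wait for the next new type is 13/(13−i).
E = 13/7 + 13/6 + 13/5 + 13/4 + 13/3 + 13/2 + 13/1 = 4719/140.

4719/140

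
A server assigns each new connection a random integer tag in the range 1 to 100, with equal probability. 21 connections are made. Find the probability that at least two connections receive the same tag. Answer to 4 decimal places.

It's easier to compute the probability that all 21 are distinct.
P(all distinct) = 100/100 · 99/100 · ··· · 80/100 ≈ 0.1043.
So the probability of at least one match is 1 − 0.1043 = 0.8957.

0.8957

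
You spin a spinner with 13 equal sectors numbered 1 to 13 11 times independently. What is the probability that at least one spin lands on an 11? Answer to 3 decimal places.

0.585

P(no spin lands on an 11) = (12/13)^11 ≈ 0.415.
P(at least one) = 1 − 0.415 = 0.585.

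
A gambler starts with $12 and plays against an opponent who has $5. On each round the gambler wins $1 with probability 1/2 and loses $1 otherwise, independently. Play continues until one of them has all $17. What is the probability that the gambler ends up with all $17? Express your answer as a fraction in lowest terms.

12/17

With a fair step, P(i) = ½P(i−1) + ½P(i+1) with P(0)=0, P(17)=1 has the linear solution P(i) = i/17.
P(12) = 12/17.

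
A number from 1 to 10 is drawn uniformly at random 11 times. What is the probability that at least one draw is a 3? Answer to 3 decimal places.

P(no draw is a 3) = (9/10)^11 ≈ 0.314.
P(at least one) = 1 − 0.314 = 0.686.

0.686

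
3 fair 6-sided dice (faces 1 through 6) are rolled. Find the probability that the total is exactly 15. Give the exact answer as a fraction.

5/108

There are 6^3 = 216 equally likely outcomes.
The number of ordered 3-tuples from {1,…,6} summing to 15 is 10.
P(sum = 15) = 10/216 = 5/108.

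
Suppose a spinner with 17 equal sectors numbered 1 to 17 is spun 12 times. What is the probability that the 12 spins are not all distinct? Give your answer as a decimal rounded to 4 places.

0.9949

P(all 12 different) = 17/17 · 16/17 · ··· · 6/17 ≈ 0.0051.
P(at least two equal) = 1 − 0.0051 = 0.9949.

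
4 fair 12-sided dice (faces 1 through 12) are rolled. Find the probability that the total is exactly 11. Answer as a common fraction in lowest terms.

5/864

There are 12^4 = 20736 equally likely outcomes.
The number of ordered 4-tuples from {1,…,12} summing to 11 is 120.
P(sum = 11) = 120/20736 = 5/864.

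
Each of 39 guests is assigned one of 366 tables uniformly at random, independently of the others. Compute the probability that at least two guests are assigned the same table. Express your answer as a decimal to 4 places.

0.8775

It's easier to compute the probability that all 39 are distinct.
P(all distinct) = 366/366 · 365/366 · ··· · 328/366 ≈ 0.1225.
So the probability of at least one match is 1 − 0.1225 = 0.8775.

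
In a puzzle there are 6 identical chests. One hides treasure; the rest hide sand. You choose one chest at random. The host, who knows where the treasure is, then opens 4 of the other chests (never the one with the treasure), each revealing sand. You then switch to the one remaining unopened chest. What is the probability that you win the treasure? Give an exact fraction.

Your original chest holds the treasure with probability 1/6, so the other 5 collectively hold it with probability 5/6.
The host can always find 4 empty chests to open, so the reveals don't change that 5/6; it is now spread over the 1 remaining unopened chest.
P(win by switching) = (5/6) · (1/1) = 5/6.

5/6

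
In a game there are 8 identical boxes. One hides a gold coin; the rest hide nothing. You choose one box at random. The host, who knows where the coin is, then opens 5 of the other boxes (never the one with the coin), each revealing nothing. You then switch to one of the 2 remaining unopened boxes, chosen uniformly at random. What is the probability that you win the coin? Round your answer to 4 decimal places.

0.4375

Your original box holds the coin with probability 1/8, so the other 7 collectively hold it with probability 7/8.
The host can always find 5 empty boxes to open, so the reveals don't change that 7/8; it is now spread over the 2 remaining unopened boxes.
P(win by switching) = (7/8) · (1/2) = 7/16 ≈ 0.4375.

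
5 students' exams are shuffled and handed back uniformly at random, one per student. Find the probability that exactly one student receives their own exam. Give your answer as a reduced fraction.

3/8

Choose which one is fixed: C(5,1) = 5 ways.
The remaining 4 must have no fixed point: D(4) = 9.
P = 5·9/120 = 3/8.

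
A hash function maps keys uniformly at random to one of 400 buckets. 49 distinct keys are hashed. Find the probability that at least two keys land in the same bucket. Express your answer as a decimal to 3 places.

It's easier to compute the probability that all 49 are distinct.
P(all distinct) = 400/400 · 399/400 · ··· · 352/400 ≈ 0.047.
So the probability of at least one match is 1 − 0.047 = 0.953.

0.953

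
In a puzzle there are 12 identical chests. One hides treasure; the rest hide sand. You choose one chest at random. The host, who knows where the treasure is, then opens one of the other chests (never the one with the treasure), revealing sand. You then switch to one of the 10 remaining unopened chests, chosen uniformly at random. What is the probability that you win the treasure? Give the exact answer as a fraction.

11/120

Your original chest holds the treasure with probability 1/12, so the other 11 collectively hold it with probability 11/12.
The host can always find an empty chest to open, so this doesn't change that 11/12; it is now spread over the 10 remaining unopened chests.
P(win by switching) = (11/12) · (1/10) = 11/120.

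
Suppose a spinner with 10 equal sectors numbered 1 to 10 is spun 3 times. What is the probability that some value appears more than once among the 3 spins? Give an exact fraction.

7/25

P(all 3 different) = 10/10 · 9/10 · ··· · 8/10 = 18/25.
P(at least two equal) = 1 − 18/25 = 7/25.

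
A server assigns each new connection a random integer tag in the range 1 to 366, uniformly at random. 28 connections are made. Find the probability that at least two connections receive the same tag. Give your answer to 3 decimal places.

0.653

It's easier to compute the probability that all 28 are distinct.
P(all distinct) = 366/366 · 365/366 · ··· · 339/366 ≈ 0.347.
So the probability of at least one match is 1 − 0.347 = 0.653.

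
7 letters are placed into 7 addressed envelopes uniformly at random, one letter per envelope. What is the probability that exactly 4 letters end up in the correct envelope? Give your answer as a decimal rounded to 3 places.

Choose which 4 of the 7 are fixed: C(7,4) = 35 ways.
The remaining 3 must have no fixed point: D(3) = 2.
P = 35·2/5040 = 1/72 ≈ 0.014.

0.014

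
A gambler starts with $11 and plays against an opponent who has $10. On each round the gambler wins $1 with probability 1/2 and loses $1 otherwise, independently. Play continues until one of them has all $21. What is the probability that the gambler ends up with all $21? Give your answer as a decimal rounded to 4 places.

0.5238

With a fair step, P(i) = ½P(i−1) + ½P(i+1) with P(0)=0, P(21)=1 has the linear solution P(i) = i/21.
P(11) = 11/21 ≈ 0.5238.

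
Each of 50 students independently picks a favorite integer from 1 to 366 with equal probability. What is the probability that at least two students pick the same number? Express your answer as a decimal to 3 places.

0.970

It's easier to compute the probability that all 50 are distinct.
P(all distinct) = 366/366 · 365/366 · ··· · 317/366 ≈ 0.030.
So the probability of at least one match is 1 − 0.030 = 0.970.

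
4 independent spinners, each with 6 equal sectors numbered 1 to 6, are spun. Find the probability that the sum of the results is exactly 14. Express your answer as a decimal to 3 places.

0.113

There are 6^4 = 1296 equally likely outcomes.
The number of ordered 4-tuples from {1,…,6} summing to 14 is 146.
P(sum = 14) = 146/1296 = 73/648 ≈ 0.113.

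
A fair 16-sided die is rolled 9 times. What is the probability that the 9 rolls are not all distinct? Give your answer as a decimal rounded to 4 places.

P(all 9 different) = 16/16 · 15/16 · ··· · 8/16 ≈ 0.0604.
P(at least two equal) = 1 − 0.0604 = 0.9396.

0.9396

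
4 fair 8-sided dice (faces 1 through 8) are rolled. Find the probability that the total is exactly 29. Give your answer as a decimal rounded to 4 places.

0.0049

There are 8^4 = 4096 equally likely outcomes.
The number of ordered 4-tuples from {1,…,8} summing to 29 is 20.
P(sum = 29) = 20/4096 = 5/1024 ≈ 0.0049.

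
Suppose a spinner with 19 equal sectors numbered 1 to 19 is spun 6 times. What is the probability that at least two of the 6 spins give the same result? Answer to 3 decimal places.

P(all 6 different) = 19/19 · 18/19 · ··· · 14/19 ≈ 0.415.
P(at least two equal) = 1 − 0.415 = 0.585.

0.585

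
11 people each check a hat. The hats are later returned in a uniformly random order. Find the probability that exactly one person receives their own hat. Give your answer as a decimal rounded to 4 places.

Choose which one is fixed: C(11,1) = 11 ways.
The remaining 10 must have no fixed point: D(10) = 1334961.
P = 11·1334961/39916800 = 16481/44800 ≈ 0.3679.

0.3679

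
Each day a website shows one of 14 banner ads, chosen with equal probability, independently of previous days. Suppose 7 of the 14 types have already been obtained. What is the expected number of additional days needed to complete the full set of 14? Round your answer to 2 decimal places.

36.30

Starting from 7 distinct types, each trial gives a new one with probability (14−i)/14 when i types are held, so the wait for the next new type is 14/(14−i).
E = 14/7 + 14/6 + 14/5 + 14/4 + 14/3 + 14/2 + 14/1 = 363/10 ≈ 36.30.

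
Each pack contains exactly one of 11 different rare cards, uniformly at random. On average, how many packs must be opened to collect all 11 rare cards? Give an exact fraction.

83711/2520

After i distinct types are collected, each trial gives a new one with probability (11−i)/11, so the expected wait for the next new type is 11/(11−i).
E = 11/11 + 11/10 + 11/9 + 11/8 + 11/7 + 11/6 + 11/5 + 11/4 + 11/3 + 11/2 + 11/1 = 83711/2520.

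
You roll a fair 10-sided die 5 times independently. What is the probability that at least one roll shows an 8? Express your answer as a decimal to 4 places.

0.4095

P(no roll shows an 8) = (9/10)^5 ≈ 0.5905.
P(at least one) = 1 − 0.5905 = 0.4095.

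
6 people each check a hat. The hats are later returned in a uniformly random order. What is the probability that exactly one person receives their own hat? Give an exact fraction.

Choose which one is fixed: C(6,1) = 6 ways.
The remaining 5 must have no fixed point: D(5) = 44.
P = 6·44/720 = 11/30.

11/30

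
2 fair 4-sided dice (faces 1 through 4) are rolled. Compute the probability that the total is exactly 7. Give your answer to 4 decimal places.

There are 4^2 = 16 equally likely outcomes.
The number of ordered 2-tuples from {1,…,4} summing to 7 is 2.
P(sum = 7) = 2/16 = 1/8 ≈ 0.1250.

0.1250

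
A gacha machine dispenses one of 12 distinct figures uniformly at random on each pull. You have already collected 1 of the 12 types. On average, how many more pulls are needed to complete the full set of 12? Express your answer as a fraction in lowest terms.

Starting from 1 distinct type, each trial gives a new one with probability (12−i)/12 when i types are held, so the wait for the next new type is 12/(12−i).
E = 12/11 + 12/10 + 12/9 + 12/8 + 12/7 + 12/6 + 12/5 + 12/4 + 12/3 + 12/2 + 12/1 = 83711/2310.

83711/2310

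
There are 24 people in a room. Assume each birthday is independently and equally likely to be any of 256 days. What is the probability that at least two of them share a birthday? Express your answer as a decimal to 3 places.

0.671

It's easier to compute the probability that all 24 are distinct.
P(all distinct) = 256/256 · 255/256 · ··· · 233/256 ≈ 0.329.
So the probability of at least one match is 1 − 0.329 = 0.671.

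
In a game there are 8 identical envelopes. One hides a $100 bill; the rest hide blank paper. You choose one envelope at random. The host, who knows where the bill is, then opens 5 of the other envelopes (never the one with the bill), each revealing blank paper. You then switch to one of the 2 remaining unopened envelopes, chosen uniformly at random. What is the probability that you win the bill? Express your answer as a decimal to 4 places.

0.4375

Your original envelope holds the bill with probability 1/8, so the other 7 collectively hold it with probability 7/8.
The host can always find 5 empty envelopes to open, so the reveals don't change that 7/8; it is now spread over the 2 remaining unopened envelopes.
P(win by switching) = (7/8) · (1/2) = 7/16 ≈ 0.4375.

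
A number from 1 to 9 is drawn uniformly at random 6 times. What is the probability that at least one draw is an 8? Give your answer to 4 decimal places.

0.5067

P(no draw is an 8) = (8/9)^6 ≈ 0.4933.
P(at least one) = 1 − 0.4933 = 0.5067.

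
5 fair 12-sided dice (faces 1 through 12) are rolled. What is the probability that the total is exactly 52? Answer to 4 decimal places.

0.0020

There are 12^5 = 248832 equally likely outcomes.
The number of ordered 5-tuples from {1,…,12} summing to 52 is 495.
P(sum = 52) = 495/248832 = 55/27648 ≈ 0.0020.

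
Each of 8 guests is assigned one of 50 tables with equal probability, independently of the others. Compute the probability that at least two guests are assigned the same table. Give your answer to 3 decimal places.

0.446

It's easier to compute the probability that all 8 are distinct.
P(all distinct) = 50/50 · 49/50 · ··· · 43/50 ≈ 0.554.
So the probability of at least one match is 1 − 0.554 = 0.446.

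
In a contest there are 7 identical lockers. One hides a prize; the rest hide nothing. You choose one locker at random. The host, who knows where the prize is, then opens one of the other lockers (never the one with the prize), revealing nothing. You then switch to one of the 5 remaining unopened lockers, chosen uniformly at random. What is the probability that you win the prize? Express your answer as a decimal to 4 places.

0.1714

Your original locker holds the prize with probability 1/7, so the other 6 collectively hold it with probability 6/7.
The host can always find an empty locker to open, so this doesn't change that 6/7; it is now spread over the 5 remaining unopened lockers.
P(win by switching) = (6/7) · (1/5) = 6/35 ≈ 0.1714.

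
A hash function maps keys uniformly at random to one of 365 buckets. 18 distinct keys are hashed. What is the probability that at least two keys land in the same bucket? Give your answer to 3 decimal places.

0.347

It's easier to compute the probability that all 18 are distinct.
P(all distinct) = 365/365 · 364/365 · ··· · 348/365 ≈ 0.653.
So the probability of at least one match is 1 − 0.653 = 0.347.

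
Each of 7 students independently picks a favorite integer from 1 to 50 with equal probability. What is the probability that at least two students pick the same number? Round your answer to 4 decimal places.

It's easier to compute the probability that all 7 are distinct.
P(all distinct) = 50/50 · 49/50 · ··· · 44/50 ≈ 0.6444.
So the probability of at least one match is 1 − 0.6444 = 0.3556.

0.3556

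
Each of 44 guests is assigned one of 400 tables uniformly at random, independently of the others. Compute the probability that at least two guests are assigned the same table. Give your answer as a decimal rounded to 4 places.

It's easier to compute the probability that all 44 are distinct.
P(all distinct) = 400/400 · 399/400 · ··· · 357/400 ≈ 0.0858.
So the probability of at least one match is 1 − 0.0858 = 0.9142.

0.9142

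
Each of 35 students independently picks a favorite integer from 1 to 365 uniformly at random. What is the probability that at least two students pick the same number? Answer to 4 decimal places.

0.8144

It's easier to compute the probability that all 35 are distinct.
P(all distinct) = 365/365 · 364/365 · ··· · 331/365 ≈ 0.1856.
So the probability of at least one match is 1 − 0.1856 = 0.8144.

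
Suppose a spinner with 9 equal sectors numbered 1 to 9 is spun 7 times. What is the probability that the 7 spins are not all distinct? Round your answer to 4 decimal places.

0.9621

P(all 7 different) = 9/9 · 8/9 · ··· · 3/9 ≈ 0.0379.
P(at least two equal) = 1 − 0.0379 = 0.9621.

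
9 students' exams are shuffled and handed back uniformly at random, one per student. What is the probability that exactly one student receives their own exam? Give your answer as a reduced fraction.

Choose which one is fixed: C(9,1) = 9 ways.
The remaining 8 must have no fixed point: D(8) = 14833.
P = 9·14833/362880 = 2119/5760.

2119/5760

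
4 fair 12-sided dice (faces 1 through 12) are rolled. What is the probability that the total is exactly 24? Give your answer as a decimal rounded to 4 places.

There are 12^4 = 20736 equally likely outcomes.
The number of ordered 4-tuples from {1,…,12} summing to 24 is 1111.
P(sum = 24) = 1111/20736 ≈ 0.0536.

0.0536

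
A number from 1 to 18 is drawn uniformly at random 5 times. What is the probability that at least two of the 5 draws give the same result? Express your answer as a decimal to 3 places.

P(all 5 different) = 18/18 · 17/18 · ··· · 14/18 ≈ 0.544.
P(at least two equal) = 1 − 0.544 = 0.456.

0.456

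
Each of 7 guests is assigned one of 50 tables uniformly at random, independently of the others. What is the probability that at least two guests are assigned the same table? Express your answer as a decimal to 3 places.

0.356

It's easier to compute the probability that all 7 are distinct.
P(all distinct) = 50/50 · 49/50 · ··· · 44/50 ≈ 0.644.
So the probability of at least one match is 1 − 0.644 = 0.356.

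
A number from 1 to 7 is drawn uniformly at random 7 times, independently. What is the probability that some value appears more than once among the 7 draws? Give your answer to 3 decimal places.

P(all 7 different) = 7/7 · 6/7 · ··· · 1/7 ≈ 0.006.
P(at least two equal) = 1 − 0.006 = 0.994.

0.994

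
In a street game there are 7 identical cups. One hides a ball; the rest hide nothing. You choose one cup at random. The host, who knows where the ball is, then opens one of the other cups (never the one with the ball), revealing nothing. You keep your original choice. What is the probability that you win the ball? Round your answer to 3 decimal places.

0.143

The host can always open an empty cup regardless of your choice, so this gives no information about your original cup.
P(win by staying) = 1/7 ≈ 0.143.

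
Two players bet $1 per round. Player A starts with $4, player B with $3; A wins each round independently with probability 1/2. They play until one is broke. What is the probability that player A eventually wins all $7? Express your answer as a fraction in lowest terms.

4/7

With a fair step, P(i) = ½P(i−1) + ½P(i+1) with P(0)=0, P(7)=1 has the linear solution P(i) = i/7.
P(4) = 4/7.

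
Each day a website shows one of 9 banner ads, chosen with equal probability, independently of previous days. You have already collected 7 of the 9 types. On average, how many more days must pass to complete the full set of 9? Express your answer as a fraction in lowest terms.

Starting from 7 distinct types, each trial gives a new one with probability (9−i)/9 when i types are held, so the wait for the next new type is 9/(9−i).
E = 9/2 + 9/1 = 27/2.

27/2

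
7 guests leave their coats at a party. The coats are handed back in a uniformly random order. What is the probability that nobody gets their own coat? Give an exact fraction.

This is the derangement probability: permutations of 7 with no fixed point.
D(7) = 7! · (1 − 1/1! + 1/2! − ··· + (−1)^7/7!) = 1854.
P = 1854/5040 = 103/280.

103/280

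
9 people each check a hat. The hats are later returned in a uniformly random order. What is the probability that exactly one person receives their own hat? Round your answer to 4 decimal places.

0.3679

Choose which one is fixed: C(9,1) = 9 ways.
The remaining 8 must have no fixed point: D(8) = 14833.
P = 9·14833/362880 = 2119/5760 ≈ 0.3679.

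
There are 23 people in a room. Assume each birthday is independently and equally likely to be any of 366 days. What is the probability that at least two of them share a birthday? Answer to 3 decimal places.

It's easier to compute the probability that all 23 are distinct.
P(all distinct) = 366/366 · 365/366 · ··· · 344/366 ≈ 0.494.
So the probability of at least one match is 1 − 0.494 = 0.506.

0.506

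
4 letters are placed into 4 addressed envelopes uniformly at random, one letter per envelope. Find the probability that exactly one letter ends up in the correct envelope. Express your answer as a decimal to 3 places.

Choose which one is fixed: C(4,1) = 4 ways.
The remaining 3 must have no fixed point: D(3) = 2.
P = 4·2/24 = 1/3 ≈ 0.333.

0.333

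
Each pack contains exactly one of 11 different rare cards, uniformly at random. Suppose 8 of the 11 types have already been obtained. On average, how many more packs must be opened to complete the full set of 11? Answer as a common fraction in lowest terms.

121/6

Starting from 8 distinct types, each trial gives a new one with probability (11−i)/11 when i types are held, so the wait for the next new type is 11/(11−i).
E = 11/3 + 11/2 + 11/1 = 121/6.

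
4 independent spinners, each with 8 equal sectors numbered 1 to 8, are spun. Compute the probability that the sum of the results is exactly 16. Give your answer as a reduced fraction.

315/4096

There are 8^4 = 4096 equally likely outcomes.
The number of ordered 4-tuples from {1,…,8} summing to 16 is 315.
P(sum = 16) = 315/4096.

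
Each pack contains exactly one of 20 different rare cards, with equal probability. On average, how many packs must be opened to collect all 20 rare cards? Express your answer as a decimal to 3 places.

71.955

After i distinct types are collected, each trial gives a new one with probability (20−i)/20, so the expected wait for the next new type is 20/(20−i).
E = 20/20 + 20/19 + 20/18 + 20/17 + 20/16 + 20/15 + 20/14 + 20/13 + 20/12 + 20/11 + 20/10 + 20/9 + 20/8 + 20/7 + 20/6 + 20/5 + 20/4 + 20/3 + 20/2 + 20/1 = 279175675/3879876 ≈ 71.955.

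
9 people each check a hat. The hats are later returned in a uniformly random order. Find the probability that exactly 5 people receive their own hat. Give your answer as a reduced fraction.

1/320

Choose which 5 of the 9 are fixed: C(9,5) = 126 ways.
The remaining 4 must have no fixed point: D(4) = 9.
P = 126·9/362880 = 1/320.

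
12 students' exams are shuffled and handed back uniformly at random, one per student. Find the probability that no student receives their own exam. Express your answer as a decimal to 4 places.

0.3679

This is the derangement probability: permutations of 12 with no fixed point.
D(12) = 12! · (1 − 1/1! + 1/2! − ··· + (−1)^12/12!) = 176214841.
P = 176214841/479001600 = 16019531/43545600 ≈ 0.3679.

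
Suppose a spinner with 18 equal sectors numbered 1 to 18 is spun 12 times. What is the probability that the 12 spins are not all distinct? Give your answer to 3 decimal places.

P(all 12 different) = 18/18 · 17/18 · ··· · 7/18 ≈ 0.008.
P(at least two equal) = 1 − 0.008 = 0.992.

0.992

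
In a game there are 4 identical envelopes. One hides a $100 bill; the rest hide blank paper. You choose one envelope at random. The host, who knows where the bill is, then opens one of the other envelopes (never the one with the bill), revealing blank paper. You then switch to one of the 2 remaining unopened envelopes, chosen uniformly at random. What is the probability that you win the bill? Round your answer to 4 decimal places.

0.3750

Your original envelope holds the bill with probability 1/4, so the other 3 collectively hold it with probability 3/4.
The host can always find an empty envelope to open, so this doesn't change that 3/4; it is now spread over the 2 remaining unopened envelopes.
P(win by switching) = (3/4) · (1/2) = 3/8 ≈ 0.3750.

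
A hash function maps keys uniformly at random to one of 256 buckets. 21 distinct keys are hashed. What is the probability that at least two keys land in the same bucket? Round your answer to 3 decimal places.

0.570

It's easier to compute the probability that all 21 are distinct.
P(all distinct) = 256/256 · 255/256 · ··· · 236/256 ≈ 0.430.
So the probability of at least one match is 1 − 0.430 = 0.570.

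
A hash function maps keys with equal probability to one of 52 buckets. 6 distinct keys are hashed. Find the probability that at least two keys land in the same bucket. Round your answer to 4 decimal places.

0.2586

It's easier to compute the probability that all 6 are distinct.
P(all distinct) = 52/52 · 51/52 · ··· · 47/52 ≈ 0.7414.
So the probability of at least one match is 1 − 0.7414 = 0.2586.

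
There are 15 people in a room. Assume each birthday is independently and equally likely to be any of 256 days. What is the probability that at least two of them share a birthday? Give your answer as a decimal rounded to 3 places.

0.342

It's easier to compute the probability that all 15 are distinct.
P(all distinct) = 256/256 · 255/256 · ··· · 242/256 ≈ 0.658.
So the probability of at least one match is 1 − 0.658 = 0.342.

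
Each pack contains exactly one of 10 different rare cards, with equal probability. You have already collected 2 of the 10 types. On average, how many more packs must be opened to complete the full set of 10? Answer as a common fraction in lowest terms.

Starting from 2 distinct types, each trial gives a new one with probability (10−i)/10 when i types are held, so the wait for the next new type is 10/(10−i).
E = 10/8 + 10/7 + 10/6 + 10/5 + 10/4 + 10/3 + 10/2 + 10/1 = 761/28.

761/28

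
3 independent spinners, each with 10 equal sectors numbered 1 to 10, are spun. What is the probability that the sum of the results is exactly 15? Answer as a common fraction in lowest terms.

There are 10^3 = 1000 equally likely outcomes.
The number of ordered 3-tuples from {1,…,10} summing to 15 is 73.
P(sum = 15) = 73/1000.

73/1000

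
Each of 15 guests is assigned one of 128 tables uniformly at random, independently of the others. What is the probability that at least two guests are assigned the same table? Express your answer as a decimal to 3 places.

0.574

It's easier to compute the probability that all 15 are distinct.
P(all distinct) = 128/128 · 127/128 · ··· · 114/128 ≈ 0.426.
So the probability of at least one match is 1 − 0.426 = 0.574.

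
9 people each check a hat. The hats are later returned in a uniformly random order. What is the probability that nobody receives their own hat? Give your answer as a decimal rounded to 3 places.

This is the derangement probability: permutations of 9 with no fixed point.
D(9) = 9! · (1 − 1/1! + 1/2! − ··· + (−1)^9/9!) = 133496.
P = 133496/362880 = 16687/45360 ≈ 0.368.

0.368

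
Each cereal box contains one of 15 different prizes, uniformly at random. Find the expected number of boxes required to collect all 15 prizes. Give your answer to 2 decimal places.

49.77

After i distinct types are collected, each trial gives a new one with probability (15−i)/15, so the expected wait for the next new type is 15/(15−i).
E = 15/15 + 15/14 + 15/13 + 15/12 + 15/11 + 15/10 + 15/9 + 15/8 + 15/7 + 15/6 + 15/5 + 15/4 + 15/3 + 15/2 + 15/1 = 1195757/24024 ≈ 49.77.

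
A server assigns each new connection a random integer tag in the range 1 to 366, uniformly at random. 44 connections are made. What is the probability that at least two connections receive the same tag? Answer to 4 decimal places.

0.9324

It's easier to compute the probability that all 44 are distinct.
P(all distinct) = 366/366 · 365/366 · ··· · 323/366 ≈ 0.0676.
So the probability of at least one match is 1 − 0.0676 = 0.9324.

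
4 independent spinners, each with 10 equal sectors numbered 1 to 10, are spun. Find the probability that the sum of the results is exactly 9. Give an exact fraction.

There are 10^4 = 10000 equally likely outcomes.
The number of ordered 4-tuples from {1,…,10} summing to 9 is 56.
P(sum = 9) = 56/10000 = 7/1250.

7/1250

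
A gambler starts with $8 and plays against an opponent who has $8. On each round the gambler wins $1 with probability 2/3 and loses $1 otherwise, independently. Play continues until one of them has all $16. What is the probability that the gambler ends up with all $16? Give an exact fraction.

256/257

Let r = q/p = (1/3)/(2/3) = 1/2. The recurrence P(i) = p·P(i+1) + q·P(i−1) with P(0)=0, P(16)=1 gives P(i) = (1 − r^i)/(1 − r^16).
P(8) = (1 − (1/2)^8) / (1 − (1/2)^16) = 256/257.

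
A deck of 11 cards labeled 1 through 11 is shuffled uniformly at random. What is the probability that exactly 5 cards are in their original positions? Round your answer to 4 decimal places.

0.0031

Choose which 5 of the 11 are fixed: C(11,5) = 462 ways.
The remaining 6 must have no fixed point: D(6) = 265.
P = 462·265/39916800 = 53/17280 ≈ 0.0031.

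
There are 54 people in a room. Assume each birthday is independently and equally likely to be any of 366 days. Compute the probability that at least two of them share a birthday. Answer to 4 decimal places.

0.9837

It's easier to compute the probability that all 54 are distinct.
P(all distinct) = 366/366 · 365/366 · ··· · 313/366 ≈ 0.0163.
So the probability of at least one match is 1 − 0.0163 = 0.9837.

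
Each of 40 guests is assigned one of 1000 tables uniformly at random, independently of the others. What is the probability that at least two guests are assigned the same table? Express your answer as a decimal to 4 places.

0.5464

It's easier to compute the probability that all 40 are distinct.
P(all distinct) = 1000/1000 · 999/1000 · ··· · 961/1000 ≈ 0.4536.
So the probability of at least one match is 1 − 0.4536 = 0.5464.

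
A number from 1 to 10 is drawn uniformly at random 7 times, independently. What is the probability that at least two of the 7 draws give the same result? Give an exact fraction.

P(all 7 different) = 10/10 · 9/10 · ··· · 4/10 = 189/3125.
P(at least two equal) = 1 − 189/3125 = 2936/3125.

2936/3125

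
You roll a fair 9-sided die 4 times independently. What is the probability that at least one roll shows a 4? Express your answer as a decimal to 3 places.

P(no roll shows a 4) = (8/9)^4 ≈ 0.624.
P(at least one) = 1 − 0.624 = 0.376.

0.376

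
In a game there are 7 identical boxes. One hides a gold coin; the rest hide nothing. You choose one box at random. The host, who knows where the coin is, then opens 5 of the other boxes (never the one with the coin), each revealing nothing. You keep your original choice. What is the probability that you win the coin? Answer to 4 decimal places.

0.1429

The host can always open 5 empty boxes regardless of your choice, so the reveals give no information about your original box.
P(win by staying) = 1/7 ≈ 0.1429.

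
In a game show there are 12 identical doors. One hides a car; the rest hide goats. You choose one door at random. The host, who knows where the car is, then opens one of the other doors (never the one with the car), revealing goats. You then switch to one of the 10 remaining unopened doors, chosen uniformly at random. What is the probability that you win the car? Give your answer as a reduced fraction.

Your original door holds the car with probability 1/12, so the other 11 collectively hold it with probability 11/12.
The host can always find an empty door to open, so this doesn't change that 11/12; it is now spread over the 10 remaining unopened doors.
P(win by switching) = (11/12) · (1/10) = 11/120.

11/120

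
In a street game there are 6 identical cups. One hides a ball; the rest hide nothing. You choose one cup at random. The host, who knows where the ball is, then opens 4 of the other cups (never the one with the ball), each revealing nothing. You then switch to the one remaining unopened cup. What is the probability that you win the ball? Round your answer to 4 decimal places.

Your original cup holds the ball with probability 1/6, so the other 5 collectively hold it with probability 5/6.
The host can always find 4 empty cups to open, so the reveals don't change that 5/6; it is now spread over the 1 remaining unopened cup.
P(win by switching) = (5/6) · (1/1) = 5/6 ≈ 0.8333.

0.8333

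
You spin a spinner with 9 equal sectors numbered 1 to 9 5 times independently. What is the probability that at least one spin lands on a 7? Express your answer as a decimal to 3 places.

0.445

P(no spin lands on a 7) = (8/9)^5 ≈ 0.555.
P(at least one) = 1 − 0.555 = 0.445.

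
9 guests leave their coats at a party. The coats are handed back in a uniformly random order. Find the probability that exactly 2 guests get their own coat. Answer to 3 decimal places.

0.184

Choose which 2 of the 9 are fixed: C(9,2) = 36 ways.
The remaining 7 must have no fixed point: D(7) = 1854.
P = 36·1854/362880 = 103/560 ≈ 0.184.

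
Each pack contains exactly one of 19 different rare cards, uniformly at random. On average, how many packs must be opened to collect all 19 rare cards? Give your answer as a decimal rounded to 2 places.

67.41

After i distinct types are collected, each trial gives a new one with probability (19−i)/19, so the expected wait for the next new type is 19/(19−i).
E = 19/19 + 19/18 + 19/17 + 19/16 + 19/15 + 19/14 + 19/13 + 19/12 + 19/11 + 19/10 + 19/9 + 19/8 + 19/7 + 19/6 + 19/5 + 19/4 + 19/3 + 19/2 + 19/1 = 275295799/4084080 ≈ 67.41.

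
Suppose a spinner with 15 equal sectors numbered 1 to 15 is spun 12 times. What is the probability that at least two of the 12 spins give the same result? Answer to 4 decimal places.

0.9983

P(all 12 different) = 15/15 · 14/15 · ··· · 4/15 ≈ 0.0017.
P(at least two equal) = 1 − 0.0017 = 0.9983.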